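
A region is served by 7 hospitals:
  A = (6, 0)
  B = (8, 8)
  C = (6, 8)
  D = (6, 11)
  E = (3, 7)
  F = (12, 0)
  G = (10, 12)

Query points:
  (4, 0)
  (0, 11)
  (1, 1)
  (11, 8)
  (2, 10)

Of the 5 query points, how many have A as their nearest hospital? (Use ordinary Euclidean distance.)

2

(4, 0) — d² to each: A:4, B:80, C:68, D:125, E:50, F:64, G:180 → nearest is A
(0, 11) — d² to each: A:157, B:73, C:45, D:36, E:25, F:265, G:101 → nearest is E
(1, 1) — d² to each: A:26, B:98, C:74, D:125, E:40, F:122, G:202 → nearest is A
(11, 8) — d² to each: A:89, B:9, C:25, D:34, E:65, F:65, G:17 → nearest is B
(2, 10) — d² to each: A:116, B:40, C:20, D:17, E:10, F:200, G:68 → nearest is E
2 of the 5 points have A as nearest.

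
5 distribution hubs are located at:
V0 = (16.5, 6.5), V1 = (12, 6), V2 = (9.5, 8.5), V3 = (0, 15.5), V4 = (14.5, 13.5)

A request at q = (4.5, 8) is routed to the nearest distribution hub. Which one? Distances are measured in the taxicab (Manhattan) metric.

V2

d(q,V0) = 12 + 1.5 = 13.5
d(q,V1) = 7.5 + 2 = 9.5
d(q,V2) = 5 + 0.5 = 5.5
d(q,V3) = 4.5 + 7.5 = 12
d(q,V4) = 10 + 5.5 = 15.5
The smallest is to V2, so q lies in the Voronoi region of V2.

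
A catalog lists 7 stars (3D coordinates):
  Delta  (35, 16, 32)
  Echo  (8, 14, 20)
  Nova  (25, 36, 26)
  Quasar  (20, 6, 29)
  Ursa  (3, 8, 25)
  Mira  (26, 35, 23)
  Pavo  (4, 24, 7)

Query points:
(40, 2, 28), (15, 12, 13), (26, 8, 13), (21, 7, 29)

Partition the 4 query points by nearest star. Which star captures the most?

(40, 2, 28) — d² to each: Delta:237, Echo:1232, Nova:1385, Quasar:417, Ursa:1414, Mira:1310, Pavo:2221 → nearest is Delta
(15, 12, 13) — d² to each: Delta:777, Echo:102, Nova:845, Quasar:317, Ursa:304, Mira:750, Pavo:301 → nearest is Echo
(26, 8, 13) — d² to each: Delta:506, Echo:409, Nova:954, Quasar:296, Ursa:673, Mira:829, Pavo:776 → nearest is Quasar
(21, 7, 29) — d² to each: Delta:286, Echo:299, Nova:866, Quasar:2, Ursa:341, Mira:845, Pavo:1062 → nearest is Quasar
Tally — Delta:1, Echo:1, Quasar:2. Quasar captures the most (2).

Quasar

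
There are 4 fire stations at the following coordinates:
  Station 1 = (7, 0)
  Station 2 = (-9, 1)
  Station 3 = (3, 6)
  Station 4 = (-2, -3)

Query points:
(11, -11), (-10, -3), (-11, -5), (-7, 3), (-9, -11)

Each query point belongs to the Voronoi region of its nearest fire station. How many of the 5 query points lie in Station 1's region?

(11, -11) — d² to each: Station 1:137, Station 2:544, Station 3:353, Station 4:233 → nearest is Station 1
(-10, -3) — d² to each: Station 1:298, Station 2:17, Station 3:250, Station 4:64 → nearest is Station 2
(-11, -5) — d² to each: Station 1:349, Station 2:40, Station 3:317, Station 4:85 → nearest is Station 2
(-7, 3) — d² to each: Station 1:205, Station 2:8, Station 3:109, Station 4:61 → nearest is Station 2
(-9, -11) — d² to each: Station 1:377, Station 2:144, Station 3:433, Station 4:113 → nearest is Station 4
1 of the 5 points has Station 1 as nearest.

1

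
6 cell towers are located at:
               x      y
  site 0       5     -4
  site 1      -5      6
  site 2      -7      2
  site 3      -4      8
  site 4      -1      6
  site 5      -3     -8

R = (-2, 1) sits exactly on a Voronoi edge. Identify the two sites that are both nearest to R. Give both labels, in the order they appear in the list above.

site 2 and site 4

Squared distances from R to each site:
d²(R, site 0) = (-2−5)² + (1−(-4))² = 49 + 25 = 74
d²(R, site 1) = (-2−(-5))² + (1−6)² = 9 + 25 = 34
d²(R, site 2) = (-2−(-7))² + (1−2)² = 25 + 1 = 26
d²(R, site 3) = (-2−(-4))² + (1−8)² = 4 + 49 = 53
d²(R, site 4) = (-2−(-1))² + (1−6)² = 1 + 25 = 26
d²(R, site 5) = (-2−(-3))² + (1−(-8))² = 1 + 81 = 82
R is equidistant from site 2 and site 4 (both at squared distance 26), and every other site is strictly farther — so R lies on the site 2–site 4 Voronoi edge.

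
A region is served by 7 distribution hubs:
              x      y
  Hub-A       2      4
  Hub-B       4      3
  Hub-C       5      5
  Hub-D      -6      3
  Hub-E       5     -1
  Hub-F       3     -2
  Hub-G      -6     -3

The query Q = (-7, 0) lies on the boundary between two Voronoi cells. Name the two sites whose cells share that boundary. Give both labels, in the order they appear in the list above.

Squared distances from Q to each site:
d²(Q, Hub-A) = 81 + 16 = 97
d²(Q, Hub-B) = 121 + 9 = 130
d²(Q, Hub-C) = 144 + 25 = 169
d²(Q, Hub-D) = 1 + 9 = 10
d²(Q, Hub-E) = 144 + 1 = 145
d²(Q, Hub-F) = 100 + 4 = 104
d²(Q, Hub-G) = 1 + 9 = 10
Q is equidistant from Hub-D and Hub-G (both at squared distance 10), and every other site is strictly farther — so Q lies on the Hub-D–Hub-G Voronoi edge.

Hub-D and Hub-G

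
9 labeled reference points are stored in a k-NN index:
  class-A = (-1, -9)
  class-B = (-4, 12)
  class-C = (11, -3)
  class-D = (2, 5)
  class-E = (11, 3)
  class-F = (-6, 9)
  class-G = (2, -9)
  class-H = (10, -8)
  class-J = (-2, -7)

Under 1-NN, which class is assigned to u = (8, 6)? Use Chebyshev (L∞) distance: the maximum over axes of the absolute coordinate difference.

class-E

d(u, class-A) = max(9, 15) = 15
d(u, class-B) = max(12, 6) = 12
d(u, class-C) = max(3, 9) = 9
d(u, class-D) = max(6, 1) = 6
d(u, class-E) = max(3, 3) = 3
d(u, class-F) = max(14, 3) = 14
d(u, class-G) = max(6, 15) = 15
d(u, class-H) = max(2, 14) = 14
d(u, class-J) = max(10, 13) = 13
Minimum is at class-E.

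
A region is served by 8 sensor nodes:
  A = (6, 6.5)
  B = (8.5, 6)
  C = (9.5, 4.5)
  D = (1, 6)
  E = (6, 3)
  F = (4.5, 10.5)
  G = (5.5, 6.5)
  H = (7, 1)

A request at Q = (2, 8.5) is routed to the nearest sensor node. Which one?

Since √ is increasing, it suffices to compare squared distances:
|QA|² = 16 + 4 = 20
|QB|² = 42.25 + 6.25 = 48.5
|QC|² = 56.25 + 16 = 72.25
|QD|² = 1 + 6.25 = 7.25
|QE|² = 16 + 30.25 = 46.25
|QF|² = 6.25 + 4 = 10.25
|QG|² = 12.25 + 4 = 16.25
|QH|² = 25 + 56.25 = 81.25
Minimum is at D.

D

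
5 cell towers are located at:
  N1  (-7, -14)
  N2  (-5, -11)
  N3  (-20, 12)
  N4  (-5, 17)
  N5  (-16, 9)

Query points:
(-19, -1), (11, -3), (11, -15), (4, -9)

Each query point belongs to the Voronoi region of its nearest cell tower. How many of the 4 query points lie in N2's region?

3

(-19, -1) — d² to each: N1:313, N2:296, N3:170, N4:520, N5:109 → nearest is N5
(11, -3) — d² to each: N1:445, N2:320, N3:1186, N4:656, N5:873 → nearest is N2
(11, -15) — d² to each: N1:325, N2:272, N3:1690, N4:1280, N5:1305 → nearest is N2
(4, -9) — d² to each: N1:146, N2:85, N3:1017, N4:757, N5:724 → nearest is N2
3 of the 4 points have N2 as nearest.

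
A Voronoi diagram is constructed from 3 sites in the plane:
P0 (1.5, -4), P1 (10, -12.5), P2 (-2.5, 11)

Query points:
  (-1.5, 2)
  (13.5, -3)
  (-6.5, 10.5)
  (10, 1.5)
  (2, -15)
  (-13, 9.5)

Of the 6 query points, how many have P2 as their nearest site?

2

(-1.5, 2) — d² to each: P0:45, P1:342.5, P2:82 → nearest is P0
(13.5, -3) — d² to each: P0:145, P1:102.5, P2:452 → nearest is P1
(-6.5, 10.5) — d² to each: P0:274.25, P1:801.25, P2:16.25 → nearest is P2
(10, 1.5) — d² to each: P0:102.5, P1:196, P2:246.5 → nearest is P0
(2, -15) — d² to each: P0:121.25, P1:70.25, P2:696.25 → nearest is P1
(-13, 9.5) — d² to each: P0:392.5, P1:1013, P2:112.5 → nearest is P2
2 of the 6 points have P2 as nearest.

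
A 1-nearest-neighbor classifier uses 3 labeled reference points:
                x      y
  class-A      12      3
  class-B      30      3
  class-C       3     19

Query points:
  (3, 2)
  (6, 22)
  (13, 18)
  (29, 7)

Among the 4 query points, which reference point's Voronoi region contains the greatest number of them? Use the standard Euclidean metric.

(3, 2) — d² to each: class-A:82, class-B:730, class-C:289 → nearest is class-A
(6, 22) — d² to each: class-A:397, class-B:937, class-C:18 → nearest is class-C
(13, 18) — d² to each: class-A:226, class-B:514, class-C:101 → nearest is class-C
(29, 7) — d² to each: class-A:305, class-B:17, class-C:820 → nearest is class-B
Tally — class-A:1, class-B:1, class-C:2. class-C captures the most (2).

class-C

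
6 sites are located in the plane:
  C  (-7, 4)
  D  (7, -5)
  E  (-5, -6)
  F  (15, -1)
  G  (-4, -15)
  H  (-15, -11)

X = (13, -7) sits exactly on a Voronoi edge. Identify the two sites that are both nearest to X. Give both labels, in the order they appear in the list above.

D and F

Squared distances from X to each site:
|XC|² = (13−(-7))² + (-7−4)² = 400 + 121 = 521
|XD|² = (13−7)² + (-7−(-5))² = 36 + 4 = 40
|XE|² = (13−(-5))² + (-7−(-6))² = 324 + 1 = 325
|XF|² = (13−15)² + (-7−(-1))² = 4 + 36 = 40
|XG|² = (13−(-4))² + (-7−(-15))² = 289 + 64 = 353
|XH|² = (13−(-15))² + (-7−(-11))² = 784 + 16 = 800
X is equidistant from D and F (both at squared distance 40), and every other site is strictly farther — so X lies on the D–F Voronoi edge.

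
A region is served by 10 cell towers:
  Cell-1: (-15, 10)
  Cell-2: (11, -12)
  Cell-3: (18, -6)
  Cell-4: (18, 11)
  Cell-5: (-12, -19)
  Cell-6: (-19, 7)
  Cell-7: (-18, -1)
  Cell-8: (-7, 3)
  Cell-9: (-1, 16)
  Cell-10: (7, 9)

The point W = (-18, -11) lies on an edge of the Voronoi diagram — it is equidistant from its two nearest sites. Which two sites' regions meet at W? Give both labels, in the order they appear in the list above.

Cell-5 and Cell-7

Squared distances from W to each site:
d²(W, Cell-1) = 9 + 441 = 450
d²(W, Cell-2) = 841 + 1 = 842
d²(W, Cell-3) = 1296 + 25 = 1321
d²(W, Cell-4) = 1296 + 484 = 1780
d²(W, Cell-5) = 36 + 64 = 100
d²(W, Cell-6) = 1 + 324 = 325
d²(W, Cell-7) = 0 + 100 = 100
d²(W, Cell-8) = 121 + 196 = 317
d²(W, Cell-9) = 289 + 729 = 1018
d²(W, Cell-10) = 625 + 400 = 1025
W is equidistant from Cell-5 and Cell-7 (both at squared distance 100), and every other site is strictly farther — so W lies on the Cell-5–Cell-7 Voronoi edge.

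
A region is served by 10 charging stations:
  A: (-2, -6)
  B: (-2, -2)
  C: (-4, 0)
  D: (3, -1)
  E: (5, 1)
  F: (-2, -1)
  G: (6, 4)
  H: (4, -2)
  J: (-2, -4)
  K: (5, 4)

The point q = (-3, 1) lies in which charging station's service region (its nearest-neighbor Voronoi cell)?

C

Since √ is increasing, it suffices to compare squared distances:
|qA|² = 1 + 49 = 50
|qB|² = 1 + 9 = 10
|qC|² = 1 + 1 = 2
|qD|² = 36 + 4 = 40
|qE|² = 64 + 0 = 64
|qF|² = 1 + 4 = 5
|qG|² = 81 + 9 = 90
|qH|² = 49 + 9 = 58
|qJ|² = 1 + 25 = 26
|qK|² = 64 + 9 = 73
The smallest is to C, so q lies in the Voronoi region of C.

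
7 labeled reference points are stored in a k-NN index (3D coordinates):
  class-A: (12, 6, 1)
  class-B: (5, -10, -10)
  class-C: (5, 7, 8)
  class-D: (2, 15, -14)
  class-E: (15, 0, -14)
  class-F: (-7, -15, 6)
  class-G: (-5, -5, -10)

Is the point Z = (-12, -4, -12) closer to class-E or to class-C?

Compare squared distances:
d²(Z, class-E) = (-12−15)² + (-4−0)² + (-12−(-14))² = 729 + 16 + 4 = 749
d²(Z, class-C) = (-12−5)² + (-4−7)² + (-12−8)² = 289 + 121 + 400 = 810
749 < 810, so class-E is closer.

class-E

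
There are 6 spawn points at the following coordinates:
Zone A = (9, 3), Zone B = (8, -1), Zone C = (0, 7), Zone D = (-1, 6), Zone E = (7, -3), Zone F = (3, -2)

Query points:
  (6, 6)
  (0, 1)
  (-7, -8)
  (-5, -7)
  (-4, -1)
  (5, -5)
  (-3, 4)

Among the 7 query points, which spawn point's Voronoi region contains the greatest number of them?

Zone F

(6, 6) — d² to each: Zone A:18, Zone B:53, Zone C:37, Zone D:49, Zone E:82, Zone F:73 → nearest is Zone A
(0, 1) — d² to each: Zone A:85, Zone B:68, Zone C:36, Zone D:26, Zone E:65, Zone F:18 → nearest is Zone F
(-7, -8) — d² to each: Zone A:377, Zone B:274, Zone C:274, Zone D:232, Zone E:221, Zone F:136 → nearest is Zone F
(-5, -7) — d² to each: Zone A:296, Zone B:205, Zone C:221, Zone D:185, Zone E:160, Zone F:89 → nearest is Zone F
(-4, -1) — d² to each: Zone A:185, Zone B:144, Zone C:80, Zone D:58, Zone E:125, Zone F:50 → nearest is Zone F
(5, -5) — d² to each: Zone A:80, Zone B:25, Zone C:169, Zone D:157, Zone E:8, Zone F:13 → nearest is Zone E
(-3, 4) — d² to each: Zone A:145, Zone B:146, Zone C:18, Zone D:8, Zone E:149, Zone F:72 → nearest is Zone D
Tally — Zone A:1, Zone D:1, Zone E:1, Zone F:4. Zone F captures the most (4).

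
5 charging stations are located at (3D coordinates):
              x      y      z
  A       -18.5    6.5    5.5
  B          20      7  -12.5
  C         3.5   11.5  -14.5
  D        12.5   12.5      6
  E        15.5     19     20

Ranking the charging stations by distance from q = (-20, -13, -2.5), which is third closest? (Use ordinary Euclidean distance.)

Since √ is increasing, it suffices to compare squared distances:
|qA|² = (-20−(-18.5))² + (-13−6.5)² + (-2.5−5.5)² = 2.25 + 380.25 + 64 = 446.5
|qB|² = (-20−20)² + (-13−7)² + (-2.5−(-12.5))² = 1600 + 400 + 100 = 2100
|qC|² = (-20−3.5)² + (-13−11.5)² + (-2.5−(-14.5))² = 552.25 + 600.25 + 144 = 1296.5
|qD|² = (-20−12.5)² + (-13−12.5)² + (-2.5−6)² = 1056.25 + 650.25 + 72.25 = 1778.75
|qE|² = (-20−15.5)² + (-13−19)² + (-2.5−20)² = 1260.25 + 1024 + 506.25 = 2790.5
Sorted ascending: A, C, D, B, … — the third-nearest is D.

D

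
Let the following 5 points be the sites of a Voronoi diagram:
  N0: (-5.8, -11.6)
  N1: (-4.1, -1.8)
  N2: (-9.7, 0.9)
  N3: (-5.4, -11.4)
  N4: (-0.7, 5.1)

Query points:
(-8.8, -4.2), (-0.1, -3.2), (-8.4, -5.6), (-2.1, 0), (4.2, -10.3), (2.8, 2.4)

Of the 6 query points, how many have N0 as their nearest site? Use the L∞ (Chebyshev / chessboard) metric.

(-8.8, -4.2) — d to each: N0:7.4, N1:4.7, N2:5.1, N3:7.2, N4:9.3 → nearest is N1
(-0.1, -3.2) — d to each: N0:8.4, N1:4, N2:9.6, N3:8.2, N4:8.3 → nearest is N1
(-8.4, -5.6) — d to each: N0:6, N1:4.3, N2:6.5, N3:5.8, N4:10.7 → nearest is N1
(-2.1, 0) — d to each: N0:11.6, N1:2, N2:7.6, N3:11.4, N4:5.1 → nearest is N1
(4.2, -10.3) — d to each: N0:10, N1:8.5, N2:13.9, N3:9.6, N4:15.4 → nearest is N1
(2.8, 2.4) — d to each: N0:14, N1:6.9, N2:12.5, N3:13.8, N4:3.5 → nearest is N4
0 of the 6 points have N0 as nearest.

0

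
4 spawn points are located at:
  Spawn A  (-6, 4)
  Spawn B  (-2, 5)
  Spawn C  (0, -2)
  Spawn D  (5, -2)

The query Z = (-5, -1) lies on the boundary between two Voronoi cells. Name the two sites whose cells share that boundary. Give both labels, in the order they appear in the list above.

Squared distances from Z to each site:
d²(Z, Spawn A) = (-5−(-6))² + (-1−4)² = 1 + 25 = 26
d²(Z, Spawn B) = (-5−(-2))² + (-1−5)² = 9 + 36 = 45
d²(Z, Spawn C) = (-5−0)² + (-1−(-2))² = 25 + 1 = 26
d²(Z, Spawn D) = (-5−5)² + (-1−(-2))² = 100 + 1 = 101
Z is equidistant from Spawn A and Spawn C (both at squared distance 26), and every other site is strictly farther — so Z lies on the Spawn A–Spawn C Voronoi edge.

Spawn A and Spawn C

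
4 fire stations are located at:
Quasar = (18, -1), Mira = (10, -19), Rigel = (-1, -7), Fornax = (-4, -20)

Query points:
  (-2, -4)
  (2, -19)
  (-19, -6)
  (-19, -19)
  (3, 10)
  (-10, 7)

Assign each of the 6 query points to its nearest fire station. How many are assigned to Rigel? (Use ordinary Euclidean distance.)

(-2, -4) — d² to each: Quasar:409, Mira:369, Rigel:10, Fornax:260 → nearest is Rigel
(2, -19) — d² to each: Quasar:580, Mira:64, Rigel:153, Fornax:37 → nearest is Fornax
(-19, -6) — d² to each: Quasar:1394, Mira:1010, Rigel:325, Fornax:421 → nearest is Rigel
(-19, -19) — d² to each: Quasar:1693, Mira:841, Rigel:468, Fornax:226 → nearest is Fornax
(3, 10) — d² to each: Quasar:346, Mira:890, Rigel:305, Fornax:949 → nearest is Rigel
(-10, 7) — d² to each: Quasar:848, Mira:1076, Rigel:277, Fornax:765 → nearest is Rigel
4 of the 6 points have Rigel as nearest.

4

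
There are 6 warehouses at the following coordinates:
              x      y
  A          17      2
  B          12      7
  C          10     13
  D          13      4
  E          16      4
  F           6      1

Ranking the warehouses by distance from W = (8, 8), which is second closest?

C

Since √ is increasing, it suffices to compare squared distances:
|WA|² = (8−17)² + (8−2)² = 81 + 36 = 117
|WB|² = (8−12)² + (8−7)² = 16 + 1 = 17
|WC|² = (8−10)² + (8−13)² = 4 + 25 = 29
|WD|² = (8−13)² + (8−4)² = 25 + 16 = 41
|WE|² = (8−16)² + (8−4)² = 64 + 16 = 80
|WF|² = (8−6)² + (8−1)² = 4 + 49 = 53
Sorted ascending: B, C, D, … — the second-nearest is C.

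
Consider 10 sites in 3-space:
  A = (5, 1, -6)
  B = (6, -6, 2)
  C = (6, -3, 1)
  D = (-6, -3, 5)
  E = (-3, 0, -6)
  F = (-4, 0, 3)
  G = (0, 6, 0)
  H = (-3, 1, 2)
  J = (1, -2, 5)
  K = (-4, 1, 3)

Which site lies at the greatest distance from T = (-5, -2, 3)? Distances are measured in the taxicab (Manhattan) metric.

A

d(T,A) = 10 + 3 + 9 = 22
d(T,B) = 11 + 4 + 1 = 16
d(T,C) = 11 + 1 + 2 = 14
d(T,D) = 1 + 1 + 2 = 4
d(T,E) = 2 + 2 + 9 = 13
d(T,F) = 1 + 2 + 0 = 3
d(T,G) = 5 + 8 + 3 = 16
d(T,H) = 2 + 3 + 1 = 6
d(T,J) = 6 + 0 + 2 = 8
d(T,K) = 1 + 3 + 0 = 4
The largest is to A.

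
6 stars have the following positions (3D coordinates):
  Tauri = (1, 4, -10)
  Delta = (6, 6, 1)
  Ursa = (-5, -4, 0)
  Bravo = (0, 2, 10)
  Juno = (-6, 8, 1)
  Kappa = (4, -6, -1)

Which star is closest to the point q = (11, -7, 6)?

Kappa

Compare squared distances (the ordering matches that of the actual distances):
d²(q, Tauri) = 100 + 121 + 256 = 477
d²(q, Delta) = 25 + 169 + 25 = 219
d²(q, Ursa) = 256 + 9 + 36 = 301
d²(q, Bravo) = 121 + 81 + 16 = 218
d²(q, Juno) = 289 + 225 + 25 = 539
d²(q, Kappa) = 49 + 1 + 49 = 99
The smallest is to Kappa, so q lies in the Voronoi region of Kappa.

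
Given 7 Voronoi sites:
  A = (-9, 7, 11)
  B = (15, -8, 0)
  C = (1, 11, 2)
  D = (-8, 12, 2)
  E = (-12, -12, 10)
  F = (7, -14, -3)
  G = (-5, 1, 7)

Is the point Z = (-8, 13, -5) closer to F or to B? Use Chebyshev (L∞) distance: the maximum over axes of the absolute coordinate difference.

B

d(Z,F) = max(15, 27, 2) = 27
d(Z,B) = max(23, 21, 5) = 23
27 > 23, so B is closer.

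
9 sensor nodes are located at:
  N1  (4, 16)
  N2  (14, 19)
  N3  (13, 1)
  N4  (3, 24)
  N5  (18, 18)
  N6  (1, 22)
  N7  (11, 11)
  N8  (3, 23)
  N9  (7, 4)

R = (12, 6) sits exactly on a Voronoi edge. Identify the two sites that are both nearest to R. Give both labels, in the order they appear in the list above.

N3 and N7

Squared distances from R to each site:
|RN1|² = (12−4)² + (6−16)² = 64 + 100 = 164
|RN2|² = (12−14)² + (6−19)² = 4 + 169 = 173
|RN3|² = (12−13)² + (6−1)² = 1 + 25 = 26
|RN4|² = (12−3)² + (6−24)² = 81 + 324 = 405
|RN5|² = (12−18)² + (6−18)² = 36 + 144 = 180
|RN6|² = (12−1)² + (6−22)² = 121 + 256 = 377
|RN7|² = (12−11)² + (6−11)² = 1 + 25 = 26
|RN8|² = (12−3)² + (6−23)² = 81 + 289 = 370
|RN9|² = (12−7)² + (6−4)² = 25 + 4 = 29
R is equidistant from N3 and N7 (both at squared distance 26), and every other site is strictly farther — so R lies on the N3–N7 Voronoi edge.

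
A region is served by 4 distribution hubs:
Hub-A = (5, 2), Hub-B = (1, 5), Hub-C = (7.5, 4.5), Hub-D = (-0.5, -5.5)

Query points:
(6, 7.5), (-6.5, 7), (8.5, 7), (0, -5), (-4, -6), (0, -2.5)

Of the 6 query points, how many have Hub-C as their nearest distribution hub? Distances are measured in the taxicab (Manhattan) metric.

2

(6, 7.5) — d to each: Hub-A:6.5, Hub-B:7.5, Hub-C:4.5, Hub-D:19.5 → nearest is Hub-C
(-6.5, 7) — d to each: Hub-A:16.5, Hub-B:9.5, Hub-C:16.5, Hub-D:18.5 → nearest is Hub-B
(8.5, 7) — d to each: Hub-A:8.5, Hub-B:9.5, Hub-C:3.5, Hub-D:21.5 → nearest is Hub-C
(0, -5) — d to each: Hub-A:12, Hub-B:11, Hub-C:17, Hub-D:1 → nearest is Hub-D
(-4, -6) — d to each: Hub-A:17, Hub-B:16, Hub-C:22, Hub-D:4 → nearest is Hub-D
(0, -2.5) — d to each: Hub-A:9.5, Hub-B:8.5, Hub-C:14.5, Hub-D:3.5 → nearest is Hub-D
2 of the 6 points have Hub-C as nearest.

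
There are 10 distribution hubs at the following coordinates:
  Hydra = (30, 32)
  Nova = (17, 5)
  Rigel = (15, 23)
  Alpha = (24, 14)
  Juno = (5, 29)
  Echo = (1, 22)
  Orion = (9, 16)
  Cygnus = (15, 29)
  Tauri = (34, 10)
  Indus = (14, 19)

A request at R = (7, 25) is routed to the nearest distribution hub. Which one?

Since √ is increasing, it suffices to compare squared distances:
d²(R, Hydra) = 529 + 49 = 578
d²(R, Nova) = 100 + 400 = 500
d²(R, Rigel) = 64 + 4 = 68
d²(R, Alpha) = 289 + 121 = 410
d²(R, Juno) = 4 + 16 = 20
d²(R, Echo) = 36 + 9 = 45
d²(R, Orion) = 4 + 81 = 85
d²(R, Cygnus) = 64 + 16 = 80
d²(R, Tauri) = 729 + 225 = 954
d²(R, Indus) = 49 + 36 = 85
The smallest is to Juno, so R lies in the Voronoi region of Juno.

Juno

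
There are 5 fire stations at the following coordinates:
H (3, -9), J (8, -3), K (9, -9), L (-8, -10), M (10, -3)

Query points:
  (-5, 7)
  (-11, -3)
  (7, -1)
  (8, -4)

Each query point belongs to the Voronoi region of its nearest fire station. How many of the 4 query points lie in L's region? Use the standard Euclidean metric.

1

(-5, 7) — d² to each: H:320, J:269, K:452, L:298, M:325 → nearest is J
(-11, -3) — d² to each: H:232, J:361, K:436, L:58, M:441 → nearest is L
(7, -1) — d² to each: H:80, J:5, K:68, L:306, M:13 → nearest is J
(8, -4) — d² to each: H:50, J:1, K:26, L:292, M:5 → nearest is J
1 of the 4 points has L as nearest.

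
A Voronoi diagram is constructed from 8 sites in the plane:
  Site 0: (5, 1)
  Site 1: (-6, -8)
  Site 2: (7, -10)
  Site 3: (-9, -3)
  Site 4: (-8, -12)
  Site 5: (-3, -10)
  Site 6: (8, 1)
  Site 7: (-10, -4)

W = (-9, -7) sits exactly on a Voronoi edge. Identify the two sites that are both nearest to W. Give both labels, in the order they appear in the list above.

Site 1 and Site 7

Squared distances from W to each site:
d²(W, Site 0) = 196 + 64 = 260
d²(W, Site 1) = 9 + 1 = 10
d²(W, Site 2) = 256 + 9 = 265
d²(W, Site 3) = 0 + 16 = 16
d²(W, Site 4) = 1 + 25 = 26
d²(W, Site 5) = 36 + 9 = 45
d²(W, Site 6) = 289 + 64 = 353
d²(W, Site 7) = 1 + 9 = 10
W is equidistant from Site 1 and Site 7 (both at squared distance 10), and every other site is strictly farther — so W lies on the Site 1–Site 7 Voronoi edge.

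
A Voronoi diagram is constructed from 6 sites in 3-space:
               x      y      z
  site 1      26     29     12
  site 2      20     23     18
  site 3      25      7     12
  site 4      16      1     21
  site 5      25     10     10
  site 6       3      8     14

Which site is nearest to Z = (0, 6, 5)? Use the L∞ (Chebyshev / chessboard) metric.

d(Z, site 1) = max(26, 23, 7) = 26
d(Z, site 2) = max(20, 17, 13) = 20
d(Z, site 3) = max(25, 1, 7) = 25
d(Z, site 4) = max(16, 5, 16) = 16
d(Z, site 5) = max(25, 4, 5) = 25
d(Z, site 6) = max(3, 2, 9) = 9
site 6 is nearest.

site 6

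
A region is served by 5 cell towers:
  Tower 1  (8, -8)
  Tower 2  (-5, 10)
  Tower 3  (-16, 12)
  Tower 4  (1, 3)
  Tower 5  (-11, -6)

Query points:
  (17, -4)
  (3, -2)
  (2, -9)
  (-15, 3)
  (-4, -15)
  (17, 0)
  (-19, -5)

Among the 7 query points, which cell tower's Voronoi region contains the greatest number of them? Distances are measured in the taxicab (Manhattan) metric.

Tower 1

(17, -4) — d to each: Tower 1:13, Tower 2:36, Tower 3:49, Tower 4:23, Tower 5:30 → nearest is Tower 1
(3, -2) — d to each: Tower 1:11, Tower 2:20, Tower 3:33, Tower 4:7, Tower 5:18 → nearest is Tower 4
(2, -9) — d to each: Tower 1:7, Tower 2:26, Tower 3:39, Tower 4:13, Tower 5:16 → nearest is Tower 1
(-15, 3) — d to each: Tower 1:34, Tower 2:17, Tower 3:10, Tower 4:16, Tower 5:13 → nearest is Tower 3
(-4, -15) — d to each: Tower 1:19, Tower 2:26, Tower 3:39, Tower 4:23, Tower 5:16 → nearest is Tower 5
(17, 0) — d to each: Tower 1:17, Tower 2:32, Tower 3:45, Tower 4:19, Tower 5:34 → nearest is Tower 1
(-19, -5) — d to each: Tower 1:30, Tower 2:29, Tower 3:20, Tower 4:28, Tower 5:9 → nearest is Tower 5
Tally — Tower 1:3, Tower 3:1, Tower 4:1, Tower 5:2. Tower 1 captures the most (3).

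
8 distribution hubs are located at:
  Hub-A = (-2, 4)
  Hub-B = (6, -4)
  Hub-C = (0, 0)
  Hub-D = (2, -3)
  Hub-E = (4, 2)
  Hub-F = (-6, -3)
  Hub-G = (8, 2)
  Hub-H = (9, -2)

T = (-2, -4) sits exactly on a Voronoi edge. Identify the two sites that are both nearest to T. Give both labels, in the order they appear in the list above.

Squared distances from T to each site:
d²(T, Hub-A) = (-2−(-2))² + (-4−4)² = 0 + 64 = 64
d²(T, Hub-B) = (-2−6)² + (-4−(-4))² = 64 + 0 = 64
d²(T, Hub-C) = (-2−0)² + (-4−0)² = 4 + 16 = 20
d²(T, Hub-D) = (-2−2)² + (-4−(-3))² = 16 + 1 = 17
d²(T, Hub-E) = (-2−4)² + (-4−2)² = 36 + 36 = 72
d²(T, Hub-F) = (-2−(-6))² + (-4−(-3))² = 16 + 1 = 17
d²(T, Hub-G) = (-2−8)² + (-4−2)² = 100 + 36 = 136
d²(T, Hub-H) = (-2−9)² + (-4−(-2))² = 121 + 4 = 125
T is equidistant from Hub-D and Hub-F (both at squared distance 17), and every other site is strictly farther — so T lies on the Hub-D–Hub-F Voronoi edge.

Hub-D and Hub-F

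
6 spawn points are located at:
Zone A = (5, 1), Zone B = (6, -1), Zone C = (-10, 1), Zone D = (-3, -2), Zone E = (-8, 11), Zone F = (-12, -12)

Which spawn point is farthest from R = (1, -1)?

Zone F

Compare squared distances (the ordering matches that of the actual distances):
d²(R, Zone A) = (1−5)² + (-1−1)² = 16 + 4 = 20
d²(R, Zone B) = (1−6)² + (-1−(-1))² = 25 + 0 = 25
d²(R, Zone C) = (1−(-10))² + (-1−1)² = 121 + 4 = 125
d²(R, Zone D) = (1−(-3))² + (-1−(-2))² = 16 + 1 = 17
d²(R, Zone E) = (1−(-8))² + (-1−11)² = 81 + 144 = 225
d²(R, Zone F) = (1−(-12))² + (-1−(-12))² = 169 + 121 = 290
The largest is to Zone F.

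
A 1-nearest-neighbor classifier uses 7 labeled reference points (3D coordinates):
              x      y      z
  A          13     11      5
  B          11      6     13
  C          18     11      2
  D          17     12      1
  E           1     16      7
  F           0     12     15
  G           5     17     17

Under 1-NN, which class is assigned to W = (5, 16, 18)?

Compare squared distances (the ordering matches that of the actual distances):
|WA|² = (5−13)² + (16−11)² + (18−5)² = 64 + 25 + 169 = 258
|WB|² = (5−11)² + (16−6)² + (18−13)² = 36 + 100 + 25 = 161
|WC|² = (5−18)² + (16−11)² + (18−2)² = 169 + 25 + 256 = 450
|WD|² = (5−17)² + (16−12)² + (18−1)² = 144 + 16 + 289 = 449
|WE|² = (5−1)² + (16−16)² + (18−7)² = 16 + 0 + 121 = 137
|WF|² = (5−0)² + (16−12)² + (18−15)² = 25 + 16 + 9 = 50
|WG|² = (5−5)² + (16−17)² + (18−17)² = 0 + 1 + 1 = 2
Minimum is at G.

G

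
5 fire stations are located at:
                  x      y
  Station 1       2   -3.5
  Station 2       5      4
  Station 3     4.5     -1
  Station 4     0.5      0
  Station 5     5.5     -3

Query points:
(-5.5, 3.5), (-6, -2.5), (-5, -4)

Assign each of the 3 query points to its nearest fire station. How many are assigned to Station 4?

3

(-5.5, 3.5) — d² to each: Station 1:105.25, Station 2:110.5, Station 3:120.25, Station 4:48.25, Station 5:163.25 → nearest is Station 4
(-6, -2.5) — d² to each: Station 1:65, Station 2:163.25, Station 3:112.5, Station 4:48.5, Station 5:132.5 → nearest is Station 4
(-5, -4) — d² to each: Station 1:49.25, Station 2:164, Station 3:99.25, Station 4:46.25, Station 5:111.25 → nearest is Station 4
3 of the 3 points have Station 4 as nearest.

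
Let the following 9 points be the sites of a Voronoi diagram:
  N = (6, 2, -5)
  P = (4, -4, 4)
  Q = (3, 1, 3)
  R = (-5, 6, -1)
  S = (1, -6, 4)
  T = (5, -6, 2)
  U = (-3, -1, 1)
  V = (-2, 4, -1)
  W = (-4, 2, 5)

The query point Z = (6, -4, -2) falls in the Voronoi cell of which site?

Compare squared distances (the ordering matches that of the actual distances):
|ZN|² = (6−6)² + (-4−2)² + (-2−(-5))² = 0 + 36 + 9 = 45
|ZP|² = (6−4)² + (-4−(-4))² + (-2−4)² = 4 + 0 + 36 = 40
|ZQ|² = (6−3)² + (-4−1)² + (-2−3)² = 9 + 25 + 25 = 59
|ZR|² = (6−(-5))² + (-4−6)² + (-2−(-1))² = 121 + 100 + 1 = 222
|ZS|² = (6−1)² + (-4−(-6))² + (-2−4)² = 25 + 4 + 36 = 65
|ZT|² = (6−5)² + (-4−(-6))² + (-2−2)² = 1 + 4 + 16 = 21
|ZU|² = (6−(-3))² + (-4−(-1))² + (-2−1)² = 81 + 9 + 9 = 99
|ZV|² = (6−(-2))² + (-4−4)² + (-2−(-1))² = 64 + 64 + 1 = 129
|ZW|² = (6−(-4))² + (-4−2)² + (-2−5)² = 100 + 36 + 49 = 185
The smallest is to T, so Z lies in the Voronoi region of T.

T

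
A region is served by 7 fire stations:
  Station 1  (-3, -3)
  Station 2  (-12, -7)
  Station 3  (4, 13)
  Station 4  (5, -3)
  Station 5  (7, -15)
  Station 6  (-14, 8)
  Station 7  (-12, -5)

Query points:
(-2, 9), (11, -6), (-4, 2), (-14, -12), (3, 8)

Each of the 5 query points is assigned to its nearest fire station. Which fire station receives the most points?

Station 3

(-2, 9) — d² to each: Station 1:145, Station 2:356, Station 3:52, Station 4:193, Station 5:657, Station 6:145, Station 7:296 → nearest is Station 3
(11, -6) — d² to each: Station 1:205, Station 2:530, Station 3:410, Station 4:45, Station 5:97, Station 6:821, Station 7:530 → nearest is Station 4
(-4, 2) — d² to each: Station 1:26, Station 2:145, Station 3:185, Station 4:106, Station 5:410, Station 6:136, Station 7:113 → nearest is Station 1
(-14, -12) — d² to each: Station 1:202, Station 2:29, Station 3:949, Station 4:442, Station 5:450, Station 6:400, Station 7:53 → nearest is Station 2
(3, 8) — d² to each: Station 1:157, Station 2:450, Station 3:26, Station 4:125, Station 5:545, Station 6:289, Station 7:394 → nearest is Station 3
Tally — Station 1:1, Station 2:1, Station 3:2, Station 4:1. Station 3 captures the most (2).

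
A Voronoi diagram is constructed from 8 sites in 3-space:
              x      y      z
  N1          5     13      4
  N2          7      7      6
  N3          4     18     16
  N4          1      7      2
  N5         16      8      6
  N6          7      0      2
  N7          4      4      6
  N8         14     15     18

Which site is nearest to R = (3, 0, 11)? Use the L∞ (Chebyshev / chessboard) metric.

d(R,N1) = max(2, 13, 7) = 13
d(R,N2) = max(4, 7, 5) = 7
d(R,N3) = max(1, 18, 5) = 18
d(R,N4) = max(2, 7, 9) = 9
d(R,N5) = max(13, 8, 5) = 13
d(R,N6) = max(4, 0, 9) = 9
d(R,N7) = max(1, 4, 5) = 5
d(R,N8) = max(11, 15, 7) = 15
The smallest is to N7, so R lies in the Voronoi region of N7.

N7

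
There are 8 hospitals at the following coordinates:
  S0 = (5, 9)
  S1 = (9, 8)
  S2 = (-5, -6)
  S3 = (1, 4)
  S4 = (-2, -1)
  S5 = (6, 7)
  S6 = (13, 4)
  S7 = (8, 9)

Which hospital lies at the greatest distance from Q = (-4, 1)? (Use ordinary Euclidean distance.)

Squared Euclidean distances:
|QS0|² = 81 + 64 = 145
|QS1|² = 169 + 49 = 218
|QS2|² = 1 + 49 = 50
|QS3|² = 25 + 9 = 34
|QS4|² = 4 + 4 = 8
|QS5|² = 100 + 36 = 136
|QS6|² = 289 + 9 = 298
|QS7|² = 144 + 64 = 208
The largest is to S6.

S6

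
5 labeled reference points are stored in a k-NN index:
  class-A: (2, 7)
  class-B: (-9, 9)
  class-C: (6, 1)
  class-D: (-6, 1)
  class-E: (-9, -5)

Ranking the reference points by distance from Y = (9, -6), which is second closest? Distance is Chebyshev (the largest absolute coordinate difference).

class-A

d(Y, class-A) = max(7, 13) = 13
d(Y, class-B) = max(18, 15) = 18
d(Y, class-C) = max(3, 7) = 7
d(Y, class-D) = max(15, 7) = 15
d(Y, class-E) = max(18, 1) = 18
Sorted ascending: class-C, class-A, class-D, … — the second-nearest is class-A.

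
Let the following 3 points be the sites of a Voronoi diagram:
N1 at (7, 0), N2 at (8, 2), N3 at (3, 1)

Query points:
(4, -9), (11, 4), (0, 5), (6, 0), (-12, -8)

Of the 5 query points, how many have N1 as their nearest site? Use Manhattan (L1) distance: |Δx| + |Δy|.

1

(4, -9) — d to each: N1:12, N2:15, N3:11 → nearest is N3
(11, 4) — d to each: N1:8, N2:5, N3:11 → nearest is N2
(0, 5) — d to each: N1:12, N2:11, N3:7 → nearest is N3
(6, 0) — d to each: N1:1, N2:4, N3:4 → nearest is N1
(-12, -8) — d to each: N1:27, N2:30, N3:24 → nearest is N3
1 of the 5 points has N1 as nearest.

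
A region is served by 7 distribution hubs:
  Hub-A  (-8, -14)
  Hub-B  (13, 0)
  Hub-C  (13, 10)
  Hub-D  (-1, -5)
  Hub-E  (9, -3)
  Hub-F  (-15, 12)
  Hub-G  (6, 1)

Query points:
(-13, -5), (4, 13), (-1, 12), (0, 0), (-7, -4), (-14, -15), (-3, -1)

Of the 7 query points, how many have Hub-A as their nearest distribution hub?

2

(-13, -5) — d² to each: Hub-A:106, Hub-B:701, Hub-C:901, Hub-D:144, Hub-E:488, Hub-F:293, Hub-G:397 → nearest is Hub-A
(4, 13) — d² to each: Hub-A:873, Hub-B:250, Hub-C:90, Hub-D:349, Hub-E:281, Hub-F:362, Hub-G:148 → nearest is Hub-C
(-1, 12) — d² to each: Hub-A:725, Hub-B:340, Hub-C:200, Hub-D:289, Hub-E:325, Hub-F:196, Hub-G:170 → nearest is Hub-G
(0, 0) — d² to each: Hub-A:260, Hub-B:169, Hub-C:269, Hub-D:26, Hub-E:90, Hub-F:369, Hub-G:37 → nearest is Hub-D
(-7, -4) — d² to each: Hub-A:101, Hub-B:416, Hub-C:596, Hub-D:37, Hub-E:257, Hub-F:320, Hub-G:194 → nearest is Hub-D
(-14, -15) — d² to each: Hub-A:37, Hub-B:954, Hub-C:1354, Hub-D:269, Hub-E:673, Hub-F:730, Hub-G:656 → nearest is Hub-A
(-3, -1) — d² to each: Hub-A:194, Hub-B:257, Hub-C:377, Hub-D:20, Hub-E:148, Hub-F:313, Hub-G:85 → nearest is Hub-D
2 of the 7 points have Hub-A as nearest.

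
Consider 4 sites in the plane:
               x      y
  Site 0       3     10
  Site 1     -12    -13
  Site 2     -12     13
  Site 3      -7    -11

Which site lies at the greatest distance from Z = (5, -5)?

Compare squared distances (the ordering matches that of the actual distances):
d²(Z, Site 0) = 4 + 225 = 229
d²(Z, Site 1) = 289 + 64 = 353
d²(Z, Site 2) = 289 + 324 = 613
d²(Z, Site 3) = 144 + 36 = 180
The largest is to Site 2.

Site 2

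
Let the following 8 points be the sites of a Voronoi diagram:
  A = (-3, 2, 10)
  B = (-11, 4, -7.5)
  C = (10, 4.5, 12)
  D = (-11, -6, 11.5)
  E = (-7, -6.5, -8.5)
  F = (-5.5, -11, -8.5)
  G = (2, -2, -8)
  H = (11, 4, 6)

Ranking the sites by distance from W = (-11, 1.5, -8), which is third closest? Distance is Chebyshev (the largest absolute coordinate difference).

d(W,A) = max(8, 0.5, 18) = 18
d(W,B) = max(0, 2.5, 0.5) = 2.5
d(W,C) = max(21, 3, 20) = 21
d(W,D) = max(0, 7.5, 19.5) = 19.5
d(W,E) = max(4, 8, 0.5) = 8
d(W,F) = max(5.5, 12.5, 0.5) = 12.5
d(W,G) = max(13, 3.5, 0) = 13
d(W,H) = max(22, 2.5, 14) = 22
Sorted ascending: B, E, F, G, … — the third-nearest is F.

F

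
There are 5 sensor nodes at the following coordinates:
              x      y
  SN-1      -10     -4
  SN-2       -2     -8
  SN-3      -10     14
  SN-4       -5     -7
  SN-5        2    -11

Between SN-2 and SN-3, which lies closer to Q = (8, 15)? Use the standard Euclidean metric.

SN-3

Compare squared distances:
d²(Q, SN-2) = (8−(-2))² + (15−(-8))² = 100 + 529 = 629
d²(Q, SN-3) = (8−(-10))² + (15−14)² = 324 + 1 = 325
629 > 325, so SN-3 is closer.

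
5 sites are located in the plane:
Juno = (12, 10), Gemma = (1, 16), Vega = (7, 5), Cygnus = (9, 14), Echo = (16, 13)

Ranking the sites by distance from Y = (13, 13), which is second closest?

Compare squared distances (the ordering matches that of the actual distances):
d²(Y, Juno) = (13−12)² + (13−10)² = 1 + 9 = 10
d²(Y, Gemma) = (13−1)² + (13−16)² = 144 + 9 = 153
d²(Y, Vega) = (13−7)² + (13−5)² = 36 + 64 = 100
d²(Y, Cygnus) = (13−9)² + (13−14)² = 16 + 1 = 17
d²(Y, Echo) = (13−16)² + (13−13)² = 9 + 0 = 9
Sorted ascending: Echo, Juno, Cygnus, … — the second-nearest is Juno.

Juno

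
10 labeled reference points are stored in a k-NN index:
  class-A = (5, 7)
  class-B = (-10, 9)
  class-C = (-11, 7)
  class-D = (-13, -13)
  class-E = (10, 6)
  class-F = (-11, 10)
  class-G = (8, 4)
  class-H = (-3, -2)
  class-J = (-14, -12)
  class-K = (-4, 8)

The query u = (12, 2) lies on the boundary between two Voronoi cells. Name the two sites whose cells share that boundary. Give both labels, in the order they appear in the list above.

Squared distances from u to each site:
d²(u, class-A) = (12−5)² + (2−7)² = 49 + 25 = 74
d²(u, class-B) = (12−(-10))² + (2−9)² = 484 + 49 = 533
d²(u, class-C) = (12−(-11))² + (2−7)² = 529 + 25 = 554
d²(u, class-D) = (12−(-13))² + (2−(-13))² = 625 + 225 = 850
d²(u, class-E) = (12−10)² + (2−6)² = 4 + 16 = 20
d²(u, class-F) = (12−(-11))² + (2−10)² = 529 + 64 = 593
d²(u, class-G) = (12−8)² + (2−4)² = 16 + 4 = 20
d²(u, class-H) = (12−(-3))² + (2−(-2))² = 225 + 16 = 241
d²(u, class-J) = (12−(-14))² + (2−(-12))² = 676 + 196 = 872
d²(u, class-K) = (12−(-4))² + (2−8)² = 256 + 36 = 292
u is equidistant from class-E and class-G (both at squared distance 20), and every other site is strictly farther — so u lies on the class-E–class-G Voronoi edge.

class-E and class-G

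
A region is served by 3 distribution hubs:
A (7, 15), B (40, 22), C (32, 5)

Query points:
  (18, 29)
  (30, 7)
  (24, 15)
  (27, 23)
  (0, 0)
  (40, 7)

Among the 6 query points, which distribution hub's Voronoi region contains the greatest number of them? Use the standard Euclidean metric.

(18, 29) — d² to each: A:317, B:533, C:772 → nearest is A
(30, 7) — d² to each: A:593, B:325, C:8 → nearest is C
(24, 15) — d² to each: A:289, B:305, C:164 → nearest is C
(27, 23) — d² to each: A:464, B:170, C:349 → nearest is B
(0, 0) — d² to each: A:274, B:2084, C:1049 → nearest is A
(40, 7) — d² to each: A:1153, B:225, C:68 → nearest is C
Tally — A:2, B:1, C:3. C captures the most (3).

C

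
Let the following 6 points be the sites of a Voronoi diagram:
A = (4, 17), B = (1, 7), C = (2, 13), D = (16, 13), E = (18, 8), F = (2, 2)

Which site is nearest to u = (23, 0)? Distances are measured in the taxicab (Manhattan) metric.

d(u,A) = |23−4| + |0−17| = 19 + 17 = 36
d(u,B) = |23−1| + |0−7| = 22 + 7 = 29
d(u,C) = |23−2| + |0−13| = 21 + 13 = 34
d(u,D) = |23−16| + |0−13| = 7 + 13 = 20
d(u,E) = |23−18| + |0−8| = 5 + 8 = 13
d(u,F) = |23−2| + |0−2| = 21 + 2 = 23
E is nearest.

E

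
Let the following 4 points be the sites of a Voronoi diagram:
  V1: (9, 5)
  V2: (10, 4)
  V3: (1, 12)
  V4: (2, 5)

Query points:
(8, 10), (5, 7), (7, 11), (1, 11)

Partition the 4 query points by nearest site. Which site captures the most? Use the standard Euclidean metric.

(8, 10) — d² to each: V1:26, V2:40, V3:53, V4:61 → nearest is V1
(5, 7) — d² to each: V1:20, V2:34, V3:41, V4:13 → nearest is V4
(7, 11) — d² to each: V1:40, V2:58, V3:37, V4:61 → nearest is V3
(1, 11) — d² to each: V1:100, V2:130, V3:1, V4:37 → nearest is V3
Tally — V1:1, V3:2, V4:1. V3 captures the most (2).

V3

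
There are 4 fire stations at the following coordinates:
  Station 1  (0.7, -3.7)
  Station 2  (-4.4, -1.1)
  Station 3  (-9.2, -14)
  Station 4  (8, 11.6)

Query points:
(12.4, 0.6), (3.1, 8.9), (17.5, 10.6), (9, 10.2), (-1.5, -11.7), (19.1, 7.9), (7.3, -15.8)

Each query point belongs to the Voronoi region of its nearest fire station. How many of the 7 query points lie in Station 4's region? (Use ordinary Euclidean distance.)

(12.4, 0.6) — d² to each: Station 1:155.38, Station 2:285.13, Station 3:679.72, Station 4:140.36 → nearest is Station 4
(3.1, 8.9) — d² to each: Station 1:164.52, Station 2:156.25, Station 3:675.7, Station 4:31.3 → nearest is Station 4
(17.5, 10.6) — d² to each: Station 1:486.73, Station 2:616.5, Station 3:1318.05, Station 4:91.25 → nearest is Station 4
(9, 10.2) — d² to each: Station 1:262.1, Station 2:307.25, Station 3:916.88, Station 4:2.96 → nearest is Station 4
(-1.5, -11.7) — d² to each: Station 1:68.84, Station 2:120.77, Station 3:64.58, Station 4:633.14 → nearest is Station 3
(19.1, 7.9) — d² to each: Station 1:473.12, Station 2:633.25, Station 3:1280.5, Station 4:136.9 → nearest is Station 4
(7.3, -15.8) — d² to each: Station 1:189.97, Station 2:352.98, Station 3:275.49, Station 4:751.25 → nearest is Station 1
5 of the 7 points have Station 4 as nearest.

5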